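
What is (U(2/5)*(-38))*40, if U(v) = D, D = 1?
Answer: -1520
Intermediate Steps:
U(v) = 1
(U(2/5)*(-38))*40 = (1*(-38))*40 = -38*40 = -1520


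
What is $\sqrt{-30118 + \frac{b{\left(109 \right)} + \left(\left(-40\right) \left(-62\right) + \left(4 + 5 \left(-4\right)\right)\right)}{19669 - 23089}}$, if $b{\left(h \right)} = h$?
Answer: $\frac{i \sqrt{9785582635}}{570} \approx 173.55 i$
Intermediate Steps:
$\sqrt{-30118 + \frac{b{\left(109 \right)} + \left(\left(-40\right) \left(-62\right) + \left(4 + 5 \left(-4\right)\right)\right)}{19669 - 23089}} = \sqrt{-30118 + \frac{109 + \left(\left(-40\right) \left(-62\right) + \left(4 + 5 \left(-4\right)\right)\right)}{19669 - 23089}} = \sqrt{-30118 + \frac{109 + \left(2480 + \left(4 - 20\right)\right)}{-3420}} = \sqrt{-30118 + \left(109 + \left(2480 - 16\right)\right) \left(- \frac{1}{3420}\right)} = \sqrt{-30118 + \left(109 + 2464\right) \left(- \frac{1}{3420}\right)} = \sqrt{-30118 + 2573 \left(- \frac{1}{3420}\right)} = \sqrt{-30118 - \frac{2573}{3420}} = \sqrt{- \frac{103006133}{3420}} = \frac{i \sqrt{9785582635}}{570}$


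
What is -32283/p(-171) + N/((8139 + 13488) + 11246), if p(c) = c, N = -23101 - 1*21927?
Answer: 117059919/624587 ≈ 187.42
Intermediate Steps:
N = -45028 (N = -23101 - 21927 = -45028)
-32283/p(-171) + N/((8139 + 13488) + 11246) = -32283/(-171) - 45028/((8139 + 13488) + 11246) = -32283*(-1/171) - 45028/(21627 + 11246) = 3587/19 - 45028/32873 = 117059919/624587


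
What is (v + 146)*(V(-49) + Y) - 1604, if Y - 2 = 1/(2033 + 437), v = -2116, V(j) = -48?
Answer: 21986755/247 ≈ 89015.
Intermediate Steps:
Y = 4941/2470 (Y = 2 + 1/(2033 + 437) = 2 + 1/2470 = 4941/2470 ≈ 2.0004)
(v + 146)*(V(-49) + Y) - 1604 = (-2116 + 146)*(-48 + 4941/2470) - 1604 = -1970*(-113619/2470) - 1604 = 22382943/247 - 1604 = 21986755/247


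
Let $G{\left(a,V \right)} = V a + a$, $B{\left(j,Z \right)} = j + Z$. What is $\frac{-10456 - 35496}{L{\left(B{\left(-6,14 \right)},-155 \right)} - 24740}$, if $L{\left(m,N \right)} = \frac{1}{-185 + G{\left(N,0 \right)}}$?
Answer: $\frac{15623680}{8411601} \approx 1.8574$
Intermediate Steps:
$B{\left(j,Z \right)} = Z + j$
$G{\left(a,V \right)} = a + V a$
$L{\left(m,N \right)} = \frac{1}{-185 + N}$ ($L{\left(m,N \right)} = \frac{1}{-185 + N \left(1 + 0\right)} = \frac{1}{-185 + N 1} = \frac{1}{-185 + N}$)
$\frac{-10456 - 35496}{L{\left(B{\left(-6,14 \right)},-155 \right)} - 24740} = \frac{-10456 - 35496}{\frac{1}{-185 - 155} - 24740} = - \frac{45952}{\frac{1}{-340} - 24740} = - \frac{45952}{- \frac{1}{340} - 24740} = - \frac{45952}{- \frac{8411601}{340}} = \left(-45952\right) \left(- \frac{340}{8411601}\right) = \frac{15623680}{8411601}$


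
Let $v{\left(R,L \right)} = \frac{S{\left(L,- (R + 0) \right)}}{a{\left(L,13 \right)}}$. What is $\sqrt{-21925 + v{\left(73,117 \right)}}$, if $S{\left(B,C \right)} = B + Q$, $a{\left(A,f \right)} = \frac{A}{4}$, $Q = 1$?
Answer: $\frac{i \sqrt{33341789}}{39} \approx 148.06 i$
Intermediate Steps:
$a{\left(A,f \right)} = \frac{A}{4}$ ($a{\left(A,f \right)} = A \frac{1}{4} = \frac{A}{4}$)
$S{\left(B,C \right)} = 1 + B$ ($S{\left(B,C \right)} = B + 1 = 1 + B$)
$v{\left(R,L \right)} = \frac{4 \left(1 + L\right)}{L}$ ($v{\left(R,L \right)} = \frac{1 + L}{\frac{1}{4} L} = \left(1 + L\right) \frac{4}{L} = \frac{4 \left(1 + L\right)}{L}$)
$\sqrt{-21925 + v{\left(73,117 \right)}} = \sqrt{-21925 + \left(4 + \frac{4}{117}\right)} = \sqrt{-21925 + \frac{472}{117}} = \sqrt{- \frac{2564753}{117}} = \frac{i \sqrt{33341789}}{39}$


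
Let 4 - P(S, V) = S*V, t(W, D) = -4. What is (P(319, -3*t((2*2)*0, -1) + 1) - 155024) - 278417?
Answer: -437584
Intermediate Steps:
P(S, V) = 4 - S*V
(P(319, -3*t((2*2)*0, -1) + 1) - 155024) - 278417 = ((4 - 1*319*(-3*(-4) + 1)) - 155024) - 278417 = ((4 - 1*319*(12 + 1)) - 155024) - 278417 = ((4 - 1*319*13) - 155024) - 278417 = ((4 - 4147) - 155024) - 278417 = (-4143 - 155024) - 278417 = -159167 - 278417 = -437584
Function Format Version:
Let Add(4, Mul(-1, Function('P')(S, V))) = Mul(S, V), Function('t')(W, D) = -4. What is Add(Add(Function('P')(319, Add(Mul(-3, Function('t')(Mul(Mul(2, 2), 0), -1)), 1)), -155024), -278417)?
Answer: -437584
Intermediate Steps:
Function('P')(S, V) = Add(4, Mul(-1, S, V)) (Function('P')(S, V) = Add(4, Mul(-1, Mul(S, V))) = Add(4, Mul(-1, S, V)))
Add(Add(Function('P')(319, Add(Mul(-3, Function('t')(Mul(Mul(2, 2), 0), -1)), 1)), -155024), -278417) = Add(Add(Add(4, Mul(-1, 319, Add(Mul(-3, -4), 1))), -155024), -278417) = Add(Add(Add(4, Mul(-1, 319, Add(12, 1))), -155024), -278417) = Add(Add(Add(4, Mul(-1, 319, 13)), -155024), -278417) = Add(Add(Add(4, -4147), -155024), -278417) = Add(Add(-4143, -155024), -278417) = Add(-159167, -278417) = -437584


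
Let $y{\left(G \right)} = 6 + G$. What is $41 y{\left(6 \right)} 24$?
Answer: $11808$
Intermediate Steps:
$41 y{\left(6 \right)} 24 = 41 \left(6 + 6\right) 24 = 41 \cdot 12 \cdot 24 = 492 \cdot 24 = 11808$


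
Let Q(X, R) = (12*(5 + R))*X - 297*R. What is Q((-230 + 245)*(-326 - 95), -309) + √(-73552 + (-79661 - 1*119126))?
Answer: 23128893 + I*√272339 ≈ 2.3129e+7 + 521.86*I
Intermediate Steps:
Q(X, R) = -297*R + X*(60 + 12*R) (Q(X, R) = (60 + 12*R)*X - 297*R = X*(60 + 12*R) - 297*R = -297*R + X*(60 + 12*R))
Q((-230 + 245)*(-326 - 95), -309) + √(-73552 + (-79661 - 1*119126)) = (-297*(-309) + 60*((-230 + 245)*(-326 - 95)) + 12*(-309)*((-230 + 245)*(-326 - 95))) + √(-73552 + (-79661 - 1*119126)) = (91773 + 60*(15*(-421)) + 12*(-309)*(15*(-421))) + √(-73552 + (-79661 - 119126)) = (91773 + 60*(-6315) + 12*(-309)*(-6315)) + √(-73552 - 198787) = (91773 - 378900 + 23416020) + √(-272339) = 23128893 + I*√272339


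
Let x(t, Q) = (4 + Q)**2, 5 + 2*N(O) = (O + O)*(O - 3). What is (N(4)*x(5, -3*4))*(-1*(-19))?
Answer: 1824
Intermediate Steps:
N(O) = -5/2 + O*(-3 + O) (N(O) = -5/2 + ((O + O)*(O - 3))/2 = -5/2 + ((2*O)*(-3 + O))/2 = -5/2 + (2*O*(-3 + O))/2 = -5/2 + O*(-3 + O))
(N(4)*x(5, -3*4))*(-1*(-19)) = ((-5/2 + 4**2 - 3*4)*(4 - 3*4)**2)*(-1*(-19)) = ((-5/2 + 16 - 12)*(4 - 12)**2)*19 = ((3/2)*(-8)**2)*19 = ((3/2)*64)*19 = 96*19 = 1824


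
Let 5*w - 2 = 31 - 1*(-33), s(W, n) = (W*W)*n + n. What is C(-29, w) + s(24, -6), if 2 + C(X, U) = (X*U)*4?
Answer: -24976/5 ≈ -4995.2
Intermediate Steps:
s(W, n) = n + n*W² (s(W, n) = W²*n + n = n*W² + n = n + n*W²)
w = 66/5 (w = ⅖ + (31 - 1*(-33))/5 = ⅖ + (31 + 33)/5 = ⅖ + (⅕)*64 = ⅖ + 64/5 = 66/5 ≈ 13.200)
C(X, U) = -2 + 4*U*X (C(X, U) = -2 + (X*U)*4 = -2 + (U*X)*4 = -2 + 4*U*X)
C(-29, w) + s(24, -6) = (-2 + 4*(66/5)*(-29)) - 6*(1 + 24²) = (-2 - 7656/5) - 6*(1 + 576) = -7666/5 - 6*577 = -7666/5 - 3462 = -24976/5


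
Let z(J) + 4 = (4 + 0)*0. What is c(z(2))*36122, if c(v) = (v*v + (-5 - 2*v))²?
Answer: 13040042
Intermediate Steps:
z(J) = -4 (z(J) = -4 + (4 + 0)*0 = -4 + 4*0 = -4 + 0 = -4)
c(v) = (-5 + v² - 2*v)² (c(v) = (v² + (-5 - 2*v))² = (-5 + v² - 2*v)²)
c(z(2))*36122 = (5 - 1*(-4)² + 2*(-4))²*36122 = (5 - 1*16 - 8)²*36122 = (5 - 16 - 8)²*36122 = (-19)²*36122 = 361*36122 = 13040042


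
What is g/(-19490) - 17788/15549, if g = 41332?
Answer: -494679694/151525005 ≈ -3.2647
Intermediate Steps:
g/(-19490) - 17788/15549 = 41332/(-19490) - 17788/15549 = 41332*(-1/19490) - 17788*1/15549 = -20666/9745 - 17788/15549 = -494679694/151525005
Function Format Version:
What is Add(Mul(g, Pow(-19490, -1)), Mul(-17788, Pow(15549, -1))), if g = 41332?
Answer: Rational(-494679694, 151525005) ≈ -3.2647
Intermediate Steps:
Add(Mul(g, Pow(-19490, -1)), Mul(-17788, Pow(15549, -1))) = Add(Mul(41332, Pow(-19490, -1)), Mul(-17788, Pow(15549, -1))) = Add(Mul(41332, Rational(-1, 19490)), Mul(-17788, Rational(1, 15549))) = Add(Rational(-20666, 9745), Rational(-17788, 15549)) = Rational(-494679694, 151525005)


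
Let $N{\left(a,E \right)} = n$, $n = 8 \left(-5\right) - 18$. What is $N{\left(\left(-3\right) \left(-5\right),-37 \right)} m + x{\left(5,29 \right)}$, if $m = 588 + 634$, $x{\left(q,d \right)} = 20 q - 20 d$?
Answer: $-71356$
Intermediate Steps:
$n = -58$ ($n = -40 - 18 = -58$)
$N{\left(a,E \right)} = -58$
$x{\left(q,d \right)} = - 20 d + 20 q$
$m = 1222$
$N{\left(\left(-3\right) \left(-5\right),-37 \right)} m + x{\left(5,29 \right)} = \left(-58\right) 1222 + \left(\left(-20\right) 29 + 20 \cdot 5\right) = -70876 + \left(-580 + 100\right) = -70876 - 480 = -71356$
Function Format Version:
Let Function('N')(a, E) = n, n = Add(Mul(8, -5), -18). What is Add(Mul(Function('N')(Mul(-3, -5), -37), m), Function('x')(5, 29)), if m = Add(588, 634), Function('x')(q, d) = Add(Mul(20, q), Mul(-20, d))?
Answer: -71356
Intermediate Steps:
n = -58 (n = Add(-40, -18) = -58)
Function('N')(a, E) = -58
Function('x')(q, d) = Add(Mul(-20, d), Mul(20, q))
m = 1222
Add(Mul(Function('N')(Mul(-3, -5), -37), m), Function('x')(5, 29)) = Add(Mul(-58, 1222), Add(Mul(-20, 29), Mul(20, 5))) = Add(-70876, Add(-580, 100)) = Add(-70876, -480) = -71356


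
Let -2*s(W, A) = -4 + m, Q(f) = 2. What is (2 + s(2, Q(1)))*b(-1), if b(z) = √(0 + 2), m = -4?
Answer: 6*√2 ≈ 8.4853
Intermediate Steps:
s(W, A) = 4 (s(W, A) = -(-4 - 4)/2 = -½*(-8) = 4)
b(z) = √2
(2 + s(2, Q(1)))*b(-1) = (2 + 4)*√2 = 6*√2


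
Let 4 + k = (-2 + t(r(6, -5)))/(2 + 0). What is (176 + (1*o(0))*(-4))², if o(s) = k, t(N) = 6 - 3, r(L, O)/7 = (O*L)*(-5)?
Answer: 36100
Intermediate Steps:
r(L, O) = -35*L*O (r(L, O) = 7*((O*L)*(-5)) = 7*((L*O)*(-5)) = 7*(-5*L*O) = -35*L*O)
t(N) = 3
k = -7/2 (k = -4 + (-2 + 3)/(2 + 0) = -4 + 1/2 = -4 + 1*(½) = -4 + ½ = -7/2 ≈ -3.5000)
o(s) = -7/2
(176 + (1*o(0))*(-4))² = (176 + (1*(-7/2))*(-4))² = (176 - 7/2*(-4))² = (176 + 14)² = 190² = 36100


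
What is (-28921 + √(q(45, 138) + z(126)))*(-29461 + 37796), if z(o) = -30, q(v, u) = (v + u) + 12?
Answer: -241056535 + 8335*√165 ≈ -2.4095e+8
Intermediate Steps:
q(v, u) = 12 + u + v (q(v, u) = (u + v) + 12 = 12 + u + v)
(-28921 + √(q(45, 138) + z(126)))*(-29461 + 37796) = (-28921 + √((12 + 138 + 45) - 30))*(-29461 + 37796) = (-28921 + √(195 - 30))*8335 = (-28921 + √165)*8335 = -241056535 + 8335*√165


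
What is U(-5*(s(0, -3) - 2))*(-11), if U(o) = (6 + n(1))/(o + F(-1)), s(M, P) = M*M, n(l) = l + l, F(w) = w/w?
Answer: -8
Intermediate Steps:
F(w) = 1
n(l) = 2*l
s(M, P) = M²
U(o) = 8/(1 + o) (U(o) = (6 + 2*1)/(o + 1) = (6 + 2)/(1 + o) = 8/(1 + o))
U(-5*(s(0, -3) - 2))*(-11) = (8/(1 - 5*(0² - 2)))*(-11) = (8/(1 - 5*(0 - 2)))*(-11) = (8/(1 - 5*(-2)))*(-11) = (8/(1 + 10))*(-11) = (8/11)*(-11) = -8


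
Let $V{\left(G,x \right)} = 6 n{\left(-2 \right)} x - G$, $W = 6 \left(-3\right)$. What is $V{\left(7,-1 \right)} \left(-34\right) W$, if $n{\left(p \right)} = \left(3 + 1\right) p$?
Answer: $25092$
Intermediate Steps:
$n{\left(p \right)} = 4 p$
$W = -18$
$V{\left(G,x \right)} = - G - 48 x$ ($V{\left(G,x \right)} = 6 \cdot 4 \left(-2\right) x - G = 6 \left(-8\right) x - G = - 48 x - G = - G - 48 x$)
$V{\left(7,-1 \right)} \left(-34\right) W = \left(\left(-1\right) 7 - -48\right) \left(-34\right) \left(-18\right) = \left(-7 + 48\right) \left(-34\right) \left(-18\right) = 41 \left(-34\right) \left(-18\right) = \left(-1394\right) \left(-18\right) = 25092$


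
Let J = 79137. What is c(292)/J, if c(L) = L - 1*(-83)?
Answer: 125/26379 ≈ 0.0047386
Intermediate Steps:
c(L) = 83 + L (c(L) = L + 83 = 83 + L)
c(292)/J = (83 + 292)/79137 = 375*(1/79137) = 125/26379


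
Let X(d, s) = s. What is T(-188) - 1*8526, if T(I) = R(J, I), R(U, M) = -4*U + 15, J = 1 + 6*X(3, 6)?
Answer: -8659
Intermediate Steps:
J = 37 (J = 1 + 6*6 = 1 + 36 = 37)
R(U, M) = 15 - 4*U
T(I) = -133 (T(I) = 15 - 4*37 = 15 - 148 = -133)
T(-188) - 1*8526 = -133 - 1*8526 = -133 - 8526 = -8659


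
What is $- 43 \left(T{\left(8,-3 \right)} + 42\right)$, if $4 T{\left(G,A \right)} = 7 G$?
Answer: $-2408$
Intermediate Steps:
$T{\left(G,A \right)} = \frac{7 G}{4}$
$- 43 \left(T{\left(8,-3 \right)} + 42\right) = - 43 \left(\frac{7}{4} \cdot 8 + 42\right) = - 43 \left(14 + 42\right) = \left(-43\right) 56 = -2408$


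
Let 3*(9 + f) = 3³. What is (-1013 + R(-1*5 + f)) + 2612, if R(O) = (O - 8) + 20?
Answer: 1606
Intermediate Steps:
f = 0 (f = -9 + (⅓)*3³ = -9 + (⅓)*27 = -9 + 9 = 0)
R(O) = 12 + O (R(O) = (-8 + O) + 20 = 12 + O)
(-1013 + R(-1*5 + f)) + 2612 = (-1013 + (12 + (-1*5 + 0))) + 2612 = (-1013 + (12 + (-5 + 0))) + 2612 = (-1013 + (12 - 5)) + 2612 = (-1013 + 7) + 2612 = -1006 + 2612 = 1606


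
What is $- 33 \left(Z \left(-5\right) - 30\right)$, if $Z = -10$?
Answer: $-660$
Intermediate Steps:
$- 33 \left(Z \left(-5\right) - 30\right) = - 33 \left(\left(-10\right) \left(-5\right) - 30\right) = - 33 \left(50 - 30\right) = \left(-33\right) 20 = -660$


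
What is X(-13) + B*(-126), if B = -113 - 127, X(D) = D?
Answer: 30227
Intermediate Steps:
B = -240
X(-13) + B*(-126) = -13 - 240*(-126) = -13 + 30240 = 30227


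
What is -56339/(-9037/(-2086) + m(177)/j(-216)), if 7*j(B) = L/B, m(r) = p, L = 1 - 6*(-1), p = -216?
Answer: -16789022/13904779 ≈ -1.2074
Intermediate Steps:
L = 7 (L = 1 + 6 = 7)
m(r) = -216
j(B) = 1/B (j(B) = (7/B)/7 = 1/B)
-56339/(-9037/(-2086) + m(177)/j(-216)) = -56339/(-9037/(-2086) - 216/(1/(-216))) = -56339/(-9037*(-1/2086) - 216/(-1/216)) = -56339/(1291/298 - 216*(-216)) = -56339/(1291/298 + 46656) = -56339/13904779/298 = -56339*298/13904779 = -16789022/13904779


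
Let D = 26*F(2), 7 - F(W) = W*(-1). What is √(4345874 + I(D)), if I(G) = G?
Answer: 2*√1086527 ≈ 2084.7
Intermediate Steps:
F(W) = 7 + W (F(W) = 7 - W*(-1) = 7 - (-1)*W = 7 + W)
D = 234 (D = 26*(7 + 2) = 26*9 = 234)
√(4345874 + I(D)) = √(4345874 + 234) = √4346108 = 2*√1086527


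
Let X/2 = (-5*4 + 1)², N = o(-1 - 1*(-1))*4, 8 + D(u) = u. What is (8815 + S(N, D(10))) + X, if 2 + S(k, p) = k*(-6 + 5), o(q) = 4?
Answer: 9519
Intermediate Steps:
D(u) = -8 + u
N = 16 (N = 4*4 = 16)
S(k, p) = -2 - k (S(k, p) = -2 + k*(-6 + 5) = -2 + k*(-1) = -2 - k)
X = 722 (X = 2*(-5*4 + 1)² = 2*(-20 + 1)² = 2*(-19)² = 2*361 = 722)
(8815 + S(N, D(10))) + X = (8815 + (-2 - 1*16)) + 722 = (8815 + (-2 - 16)) + 722 = (8815 - 18) + 722 = 8797 + 722 = 9519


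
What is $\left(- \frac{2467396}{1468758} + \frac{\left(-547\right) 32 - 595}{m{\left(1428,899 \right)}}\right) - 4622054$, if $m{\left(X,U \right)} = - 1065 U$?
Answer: $- \frac{1083286835344891273}{234373385955} \approx -4.6221 \cdot 10^{6}$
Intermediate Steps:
$\left(- \frac{2467396}{1468758} + \frac{\left(-547\right) 32 - 595}{m{\left(1428,899 \right)}}\right) - 4622054 = \left(- \frac{2467396}{1468758} + \frac{\left(-547\right) 32 - 595}{\left(-1065\right) 899}\right) - 4622054 = \left(\left(-2467396\right) \frac{1}{1468758} + \frac{-17504 - 595}{-957435}\right) - 4622054 = \left(- \frac{1233698}{734379} - - \frac{6033}{319145}\right) - 4622054 = \left(- \frac{1233698}{734379} + \frac{6033}{319145}\right) - 4622054 = - \frac{389298039703}{234373385955} - 4622054 = - \frac{1083286835344891273}{234373385955}$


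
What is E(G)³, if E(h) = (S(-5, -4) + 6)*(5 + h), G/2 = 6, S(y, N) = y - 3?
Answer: -39304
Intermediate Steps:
S(y, N) = -3 + y
G = 12 (G = 2*6 = 12)
E(h) = -10 - 2*h (E(h) = ((-3 - 5) + 6)*(5 + h) = (-8 + 6)*(5 + h) = -2*(5 + h) = -10 - 2*h)
E(G)³ = (-10 - 2*12)³ = (-10 - 24)³ = (-34)³ = -39304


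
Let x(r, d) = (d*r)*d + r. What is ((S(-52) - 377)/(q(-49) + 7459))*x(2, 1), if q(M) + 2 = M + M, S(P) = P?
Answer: -52/223 ≈ -0.23318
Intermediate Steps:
x(r, d) = r + r*d² (x(r, d) = r*d² + r = r + r*d²)
q(M) = -2 + 2*M (q(M) = -2 + (M + M) = -2 + 2*M)
((S(-52) - 377)/(q(-49) + 7459))*x(2, 1) = ((-52 - 377)/((-2 + 2*(-49)) + 7459))*(2*(1 + 1²)) = (-429/((-2 - 98) + 7459))*(2*(1 + 1)) = (-429/(-100 + 7459))*(2*2) = -429/7359*4 = -429*1/7359*4 = -13/223*4 = -52/223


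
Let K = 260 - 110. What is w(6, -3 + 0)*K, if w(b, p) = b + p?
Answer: 450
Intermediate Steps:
K = 150
w(6, -3 + 0)*K = (6 + (-3 + 0))*150 = (6 - 3)*150 = 3*150 = 450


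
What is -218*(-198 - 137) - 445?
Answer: 72585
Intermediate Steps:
-218*(-198 - 137) - 445 = -218*(-335) - 445 = 73030 - 445 = 72585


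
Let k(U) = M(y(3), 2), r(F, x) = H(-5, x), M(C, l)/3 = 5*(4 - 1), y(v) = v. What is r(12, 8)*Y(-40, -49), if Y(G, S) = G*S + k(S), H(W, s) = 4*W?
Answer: -40100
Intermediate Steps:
M(C, l) = 45 (M(C, l) = 3*(5*(4 - 1)) = 3*(5*3) = 3*15 = 45)
r(F, x) = -20 (r(F, x) = 4*(-5) = -20)
k(U) = 45
Y(G, S) = 45 + G*S (Y(G, S) = G*S + 45 = 45 + G*S)
r(12, 8)*Y(-40, -49) = -20*(45 - 40*(-49)) = -20*(45 + 1960) = -20*2005 = -40100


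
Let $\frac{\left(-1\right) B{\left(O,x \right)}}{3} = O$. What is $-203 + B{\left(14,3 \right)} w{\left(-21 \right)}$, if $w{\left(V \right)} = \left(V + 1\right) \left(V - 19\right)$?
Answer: $-33803$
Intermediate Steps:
$w{\left(V \right)} = \left(1 + V\right) \left(-19 + V\right)$
$B{\left(O,x \right)} = - 3 O$
$-203 + B{\left(14,3 \right)} w{\left(-21 \right)} = -203 + \left(-3\right) 14 \left(-19 + \left(-21\right)^{2} - -378\right) = -203 - 42 \left(-19 + 441 + 378\right) = -203 - 33600 = -33803$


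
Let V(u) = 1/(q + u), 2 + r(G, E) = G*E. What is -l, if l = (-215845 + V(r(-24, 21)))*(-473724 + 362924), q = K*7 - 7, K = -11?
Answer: -1411021945080/59 ≈ -2.3916e+10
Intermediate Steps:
q = -84 (q = -11*7 - 7 = -77 - 7 = -84)
r(G, E) = -2 + E*G (r(G, E) = -2 + G*E = -2 + E*G)
V(u) = 1/(-84 + u)
l = 1411021945080/59 (l = (-215845 + 1/(-84 + (-2 + 21*(-24))))*(-473724 + 362924) = (-215845 + 1/(-84 + (-2 - 504)))*(-110800) = (-215845 + 1/(-84 - 506))*(-110800) = (-215845 + 1/(-590))*(-110800) = (-215845 - 1/590)*(-110800) = -127348551/590*(-110800) = 1411021945080/59 ≈ 2.3916e+10)
-l = -1*1411021945080/59 = -1411021945080/59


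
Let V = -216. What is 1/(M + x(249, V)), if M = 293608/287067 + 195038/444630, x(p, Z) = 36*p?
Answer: 7091033345/63574386010057 ≈ 0.00011154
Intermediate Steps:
M = 10363105477/7091033345 (M = 293608*(1/287067) + 195038*(1/444630) = 293608/287067 + 97519/222315 = 10363105477/7091033345 ≈ 1.4614)
1/(M + x(249, V)) = 1/(10363105477/7091033345 + 36*249) = 1/(10363105477/7091033345 + 8964) = 1/(63574386010057/7091033345) = 7091033345/63574386010057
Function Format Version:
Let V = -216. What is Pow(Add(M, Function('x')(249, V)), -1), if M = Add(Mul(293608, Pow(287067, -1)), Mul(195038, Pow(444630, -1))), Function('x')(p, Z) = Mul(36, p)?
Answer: Rational(7091033345, 63574386010057) ≈ 0.00011154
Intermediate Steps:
M = Rational(10363105477, 7091033345) (M = Add(Mul(293608, Rational(1, 287067)), Mul(195038, Rational(1, 444630))) = Add(Rational(293608, 287067), Rational(97519, 222315)) = Rational(10363105477, 7091033345) ≈ 1.4614)
Pow(Add(M, Function('x')(249, V)), -1) = Pow(Add(Rational(10363105477, 7091033345), Mul(36, 249)), -1) = Pow(Add(Rational(10363105477, 7091033345), 8964), -1) = Pow(Rational(63574386010057, 7091033345), -1) = Rational(7091033345, 63574386010057)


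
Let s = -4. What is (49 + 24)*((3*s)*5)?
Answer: -4380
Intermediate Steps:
(49 + 24)*((3*s)*5) = (49 + 24)*((3*(-4))*5) = 73*(-12*5) = 73*(-60) = -4380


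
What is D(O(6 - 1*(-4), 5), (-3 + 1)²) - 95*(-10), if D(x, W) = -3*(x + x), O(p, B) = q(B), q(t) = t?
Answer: 920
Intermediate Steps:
O(p, B) = B
D(x, W) = -6*x
D(O(6 - 1*(-4), 5), (-3 + 1)²) - 95*(-10) = -6*5 - 95*(-10) = -30 + 950 = 920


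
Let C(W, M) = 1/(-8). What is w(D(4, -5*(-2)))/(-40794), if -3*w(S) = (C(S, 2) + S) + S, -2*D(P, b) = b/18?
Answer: -49/8811504 ≈ -5.5609e-6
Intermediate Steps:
C(W, M) = -⅛ (C(W, M) = 1*(-⅛) = -⅛)
D(P, b) = -b/36 (D(P, b) = -b/(2*18) = -b/36)
w(S) = 1/24 - 2*S/3 (w(S) = -((-⅛ + S) + S)/3 = -(-⅛ + 2*S)/3 = 1/24 - 2*S/3)
w(D(4, -5*(-2)))/(-40794) = (1/24 - (-1)*(-5*(-2))/54)/(-40794) = (1/24 - (-1)*10/54)*(-1/40794) = (1/24 - ⅔*(-5/18))*(-1/40794) = (1/24 + 5/27)*(-1/40794) = (49/216)*(-1/40794) = -49/8811504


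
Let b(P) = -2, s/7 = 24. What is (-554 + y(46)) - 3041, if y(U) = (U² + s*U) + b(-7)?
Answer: 6247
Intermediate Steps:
s = 168 (s = 7*24 = 168)
y(U) = -2 + U² + 168*U (y(U) = (U² + 168*U) - 2 = -2 + U² + 168*U)
(-554 + y(46)) - 3041 = (-554 + (-2 + 46² + 168*46)) - 3041 = (-554 + (-2 + 2116 + 7728)) - 3041 = (-554 + 9842) - 3041 = 9288 - 3041 = 6247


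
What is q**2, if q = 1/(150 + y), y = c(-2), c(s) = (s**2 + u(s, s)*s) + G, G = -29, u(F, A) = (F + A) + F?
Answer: 1/18769 ≈ 5.3279e-5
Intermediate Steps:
u(F, A) = A + 2*F (u(F, A) = (A + F) + F = A + 2*F)
c(s) = -29 + 4*s**2 (c(s) = (s**2 + (s + 2*s)*s) - 29 = (s**2 + (3*s)*s) - 29 = (s**2 + 3*s**2) - 29 = 4*s**2 - 29 = -29 + 4*s**2)
y = -13 (y = -29 + 4*(-2)**2 = -29 + 4*4 = -29 + 16 = -13)
q = 1/137 (q = 1/(150 - 13) = 1/137 ≈ 0.0072993)
q**2 = (1/137)**2 = 1/18769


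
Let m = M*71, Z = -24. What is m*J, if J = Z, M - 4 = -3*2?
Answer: 3408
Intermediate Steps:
M = -2 (M = 4 - 3*2 = 4 - 6 = -2)
J = -24
m = -142 (m = -2*71 = -142)
m*J = -142*(-24) = 3408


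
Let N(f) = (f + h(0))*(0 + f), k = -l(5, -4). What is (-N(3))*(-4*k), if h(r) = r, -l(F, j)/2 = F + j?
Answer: 72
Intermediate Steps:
l(F, j) = -2*F - 2*j (l(F, j) = -2*(F + j) = -2*F - 2*j)
k = 2 (k = -(-2*5 - 2*(-4)) = -(-10 + 8) = -1*(-2) = 2)
N(f) = f² (N(f) = (f + 0)*(0 + f) = f*f = f²)
(-N(3))*(-4*k) = (-1*3²)*(-4*2) = -1*9*(-8) = -9*(-8) = 72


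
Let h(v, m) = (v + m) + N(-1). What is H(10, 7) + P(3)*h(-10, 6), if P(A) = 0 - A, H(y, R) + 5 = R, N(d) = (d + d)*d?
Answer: 8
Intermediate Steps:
N(d) = 2*d² (N(d) = (2*d)*d = 2*d²)
H(y, R) = -5 + R
h(v, m) = 2 + m + v (h(v, m) = (v + m) + 2*(-1)² = (m + v) + 2*1 = (m + v) + 2 = 2 + m + v)
P(A) = -A
H(10, 7) + P(3)*h(-10, 6) = (-5 + 7) + (-1*3)*(2 + 6 - 10) = 2 - 3*(-2) = 2 + 6 = 8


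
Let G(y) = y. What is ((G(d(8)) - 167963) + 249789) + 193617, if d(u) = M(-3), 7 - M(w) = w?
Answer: 275453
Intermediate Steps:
M(w) = 7 - w
d(u) = 10 (d(u) = 7 - 1*(-3) = 7 + 3 = 10)
((G(d(8)) - 167963) + 249789) + 193617 = ((10 - 167963) + 249789) + 193617 = (-167953 + 249789) + 193617 = 81836 + 193617 = 275453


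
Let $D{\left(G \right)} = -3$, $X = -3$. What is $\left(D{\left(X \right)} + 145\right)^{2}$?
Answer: $20164$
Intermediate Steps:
$\left(D{\left(X \right)} + 145\right)^{2} = \left(-3 + 145\right)^{2} = 142^{2} = 20164$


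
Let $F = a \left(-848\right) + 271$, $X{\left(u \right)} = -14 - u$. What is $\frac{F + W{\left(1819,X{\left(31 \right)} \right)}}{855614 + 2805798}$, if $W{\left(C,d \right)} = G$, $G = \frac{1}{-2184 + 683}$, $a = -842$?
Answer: $\frac{536072393}{2747889706} \approx 0.19509$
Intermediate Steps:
$G = - \frac{1}{1501}$ ($G = \frac{1}{-1501} = - \frac{1}{1501} \approx -0.00066622$)
$W{\left(C,d \right)} = - \frac{1}{1501}$
$F = 714287$ ($F = \left(-842\right) \left(-848\right) + 271 = 714016 + 271 = 714287$)
$\frac{F + W{\left(1819,X{\left(31 \right)} \right)}}{855614 + 2805798} = \frac{714287 - \frac{1}{1501}}{855614 + 2805798} = \frac{1072144786}{1501 \cdot 3661412} = \frac{1072144786}{1501} \cdot \frac{1}{3661412} = \frac{536072393}{2747889706}$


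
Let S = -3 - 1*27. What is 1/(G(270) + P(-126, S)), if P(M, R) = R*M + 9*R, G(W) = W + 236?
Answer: 1/4016 ≈ 0.00024900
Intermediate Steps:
S = -30 (S = -3 - 27 = -30)
G(W) = 236 + W
P(M, R) = 9*R + M*R (P(M, R) = M*R + 9*R = 9*R + M*R)
1/(G(270) + P(-126, S)) = 1/((236 + 270) - 30*(9 - 126)) = 1/(506 - 30*(-117)) = 1/(506 + 3510) = 1/4016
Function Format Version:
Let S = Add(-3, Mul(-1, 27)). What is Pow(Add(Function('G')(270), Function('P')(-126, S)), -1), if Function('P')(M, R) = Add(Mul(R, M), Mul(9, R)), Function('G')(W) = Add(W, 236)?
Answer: Rational(1, 4016) ≈ 0.00024900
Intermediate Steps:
S = -30 (S = Add(-3, -27) = -30)
Function('G')(W) = Add(236, W)
Function('P')(M, R) = Add(Mul(9, R), Mul(M, R)) (Function('P')(M, R) = Add(Mul(M, R), Mul(9, R)) = Add(Mul(9, R), Mul(M, R)))
Pow(Add(Function('G')(270), Function('P')(-126, S)), -1) = Pow(Add(Add(236, 270), Mul(-30, Add(9, -126))), -1) = Pow(Add(506, Mul(-30, -117)), -1) = Pow(Add(506, 3510), -1) = Pow(4016, -1) = Rational(1, 4016)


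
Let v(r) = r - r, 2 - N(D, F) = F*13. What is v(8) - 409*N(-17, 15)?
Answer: 78937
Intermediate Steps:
N(D, F) = 2 - 13*F (N(D, F) = 2 - F*13 = 2 - 13*F)
v(r) = 0
v(8) - 409*N(-17, 15) = 0 - 409*(2 - 13*15) = 0 - 409*(2 - 195) = 0 - 409*(-193) = 0 + 78937 = 78937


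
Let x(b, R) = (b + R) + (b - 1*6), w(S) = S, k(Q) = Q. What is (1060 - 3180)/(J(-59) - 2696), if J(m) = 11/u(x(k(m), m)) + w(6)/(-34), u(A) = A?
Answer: 15555/19783 ≈ 0.78628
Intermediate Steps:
x(b, R) = -6 + R + 2*b (x(b, R) = (R + b) + (b - 6) = (R + b) + (-6 + b) = -6 + R + 2*b)
J(m) = -3/17 + 11/(-6 + 3*m) (J(m) = 11/(-6 + m + 2*m) + 6/(-34) = 11/(-6 + 3*m) + 6*(-1/34) = 11/(-6 + 3*m) - 3/17 = -3/17 + 11/(-6 + 3*m))
(1060 - 3180)/(J(-59) - 2696) = (1060 - 3180)/((205 - 9*(-59))/(51*(-2 - 59)) - 2696) = -2120/((1/51)*(205 + 531)/(-61) - 2696) = -2120/((1/51)*(-1/61)*736 - 2696) = -2120/(-736/3111 - 2696) = -2120/(-8387992/3111) = -2120*(-3111/8387992) = 15555/19783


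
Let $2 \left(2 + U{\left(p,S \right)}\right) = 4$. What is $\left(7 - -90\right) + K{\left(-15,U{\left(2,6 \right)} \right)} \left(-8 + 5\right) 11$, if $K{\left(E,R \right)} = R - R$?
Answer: $97$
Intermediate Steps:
$U{\left(p,S \right)} = 0$ ($U{\left(p,S \right)} = -2 + \frac{1}{2} \cdot 4 = -2 + 2 = 0$)
$K{\left(E,R \right)} = 0$
$\left(7 - -90\right) + K{\left(-15,U{\left(2,6 \right)} \right)} \left(-8 + 5\right) 11 = \left(7 - -90\right) + 0 \left(-8 + 5\right) 11 = \left(7 + 90\right) + 0 \left(\left(-3\right) 11\right) = 97 + 0 \left(-33\right) = 97 + 0 = 97$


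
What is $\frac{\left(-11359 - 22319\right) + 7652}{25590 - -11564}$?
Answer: $- \frac{1001}{1429} \approx -0.70049$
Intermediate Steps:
$\frac{\left(-11359 - 22319\right) + 7652}{25590 - -11564} = \frac{-33678 + 7652}{25590 + 11564} = - \frac{26026}{37154} = \left(-26026\right) \frac{1}{37154} = - \frac{1001}{1429}$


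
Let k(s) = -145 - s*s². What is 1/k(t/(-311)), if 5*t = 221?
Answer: -3760028875/545193393014 ≈ -0.0068967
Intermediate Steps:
t = 221/5 (t = (⅕)*221 = 221/5 ≈ 44.200)
k(s) = -145 - s³
1/k(t/(-311)) = 1/(-145 - ((221/5)/(-311))³) = 1/(-145 - ((221/5)*(-1/311))³) = 1/(-145 - (-221/1555)³) = 1/(-145 - 1*(-10793861/3760028875)) = 1/(-145 + 10793861/3760028875) = 1/(-545193393014/3760028875) = -3760028875/545193393014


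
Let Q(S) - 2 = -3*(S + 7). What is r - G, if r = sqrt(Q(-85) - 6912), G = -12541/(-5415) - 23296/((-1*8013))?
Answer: -25182097/4821155 + 2*I*sqrt(1669) ≈ -5.2233 + 81.707*I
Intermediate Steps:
Q(S) = -19 - 3*S (Q(S) = 2 - 3*(S + 7) = 2 - 3*(7 + S) = 2 + (-21 - 3*S) = -19 - 3*S)
G = 25182097/4821155 (G = -12541*(-1/5415) - 23296/(-8013) = 12541/5415 - 23296*(-1/8013) = 12541/5415 + 23296/8013 = 25182097/4821155 ≈ 5.2233)
r = 2*I*sqrt(1669) (r = sqrt((-19 - 3*(-85)) - 6912) = sqrt((-19 + 255) - 6912) = sqrt(236 - 6912) = sqrt(-6676) = 2*I*sqrt(1669) ≈ 81.707*I)
r - G = 2*I*sqrt(1669) - 1*25182097/4821155 = 2*I*sqrt(1669) - 25182097/4821155 = -25182097/4821155 + 2*I*sqrt(1669)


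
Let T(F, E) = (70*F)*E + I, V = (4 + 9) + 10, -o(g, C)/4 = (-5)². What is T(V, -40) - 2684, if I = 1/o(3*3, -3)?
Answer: -6708401/100 ≈ -67084.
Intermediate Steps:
o(g, C) = -100 (o(g, C) = -4*(-5)² = -4*25 = -100)
V = 23 (V = 13 + 10 = 23)
I = -1/100 (I = 1/(-100) = -1/100 ≈ -0.010000)
T(F, E) = -1/100 + 70*E*F (T(F, E) = (70*F)*E - 1/100 = 70*E*F - 1/100 = -1/100 + 70*E*F)
T(V, -40) - 2684 = (-1/100 + 70*(-40)*23) - 2684 = (-1/100 - 64400) - 2684 = -6440001/100 - 2684 = -6708401/100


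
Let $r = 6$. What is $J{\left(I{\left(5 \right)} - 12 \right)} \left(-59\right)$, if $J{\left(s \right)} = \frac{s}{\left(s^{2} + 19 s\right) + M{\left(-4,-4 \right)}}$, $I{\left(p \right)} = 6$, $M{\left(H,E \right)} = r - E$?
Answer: $- \frac{177}{34} \approx -5.2059$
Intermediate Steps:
$M{\left(H,E \right)} = 6 - E$
$J{\left(s \right)} = \frac{s}{10 + s^{2} + 19 s}$ ($J{\left(s \right)} = \frac{s}{\left(s^{2} + 19 s\right) + \left(6 - -4\right)} = \frac{s}{\left(s^{2} + 19 s\right) + \left(6 + 4\right)} = \frac{s}{\left(s^{2} + 19 s\right) + 10} = \frac{s}{10 + s^{2} + 19 s}$)
$J{\left(I{\left(5 \right)} - 12 \right)} \left(-59\right) = \frac{6 - 12}{10 + \left(6 - 12\right)^{2} + 19 \left(6 - 12\right)} \left(-59\right) = - \frac{6}{10 + \left(-6\right)^{2} + 19 \left(-6\right)} \left(-59\right) = - \frac{6}{10 + 36 - 114} \left(-59\right) = - \frac{6}{-68} \left(-59\right) = \left(-6\right) \left(- \frac{1}{68}\right) \left(-59\right) = \frac{3}{34} \left(-59\right) = - \frac{177}{34}$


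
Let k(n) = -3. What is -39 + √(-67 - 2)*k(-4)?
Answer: -39 - 3*I*√69 ≈ -39.0 - 24.92*I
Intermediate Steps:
-39 + √(-67 - 2)*k(-4) = -39 + √(-67 - 2)*(-3) = -39 + √(-69)*(-3) = -39 + (I*√69)*(-3) = -39 - 3*I*√69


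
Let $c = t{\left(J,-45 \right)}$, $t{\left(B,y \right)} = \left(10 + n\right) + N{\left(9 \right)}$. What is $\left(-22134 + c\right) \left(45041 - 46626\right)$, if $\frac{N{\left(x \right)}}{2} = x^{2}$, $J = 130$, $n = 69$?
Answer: $34700405$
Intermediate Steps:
$N{\left(x \right)} = 2 x^{2}$
$t{\left(B,y \right)} = 241$ ($t{\left(B,y \right)} = \left(10 + 69\right) + 2 \cdot 9^{2} = 79 + 2 \cdot 81 = 79 + 162 = 241$)
$c = 241$
$\left(-22134 + c\right) \left(45041 - 46626\right) = \left(-22134 + 241\right) \left(45041 - 46626\right) = \left(-21893\right) \left(-1585\right) = 34700405$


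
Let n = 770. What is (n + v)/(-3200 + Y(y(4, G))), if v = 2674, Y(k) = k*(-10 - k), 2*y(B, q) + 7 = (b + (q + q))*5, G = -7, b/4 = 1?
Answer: -13776/14909 ≈ -0.92401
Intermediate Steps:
b = 4 (b = 4*1 = 4)
y(B, q) = 13/2 + 5*q (y(B, q) = -7/2 + ((4 + (q + q))*5)/2 = -7/2 + ((4 + 2*q)*5)/2 = -7/2 + (20 + 10*q)/2 = -7/2 + (10 + 5*q) = 13/2 + 5*q)
(n + v)/(-3200 + Y(y(4, G))) = (770 + 2674)/(-3200 - (13/2 + 5*(-7))*(10 + (13/2 + 5*(-7)))) = 3444/(-3200 - (13/2 - 35)*(10 + (13/2 - 35))) = 3444/(-3200 - 1*(-57/2)*(10 - 57/2)) = 3444/(-3200 - 1*(-57/2)*(-37/2)) = 3444/(-3200 - 2109/4) = 3444/(-14909/4) = 3444*(-4/14909) = -13776/14909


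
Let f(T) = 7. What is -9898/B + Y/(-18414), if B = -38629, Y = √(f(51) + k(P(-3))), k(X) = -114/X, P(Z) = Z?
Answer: 9898/38629 - √5/6138 ≈ 0.25587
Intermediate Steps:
Y = 3*√5 (Y = √(7 - 114/(-3)) = √(7 - 114*(-⅓)) = √(7 + 38) = √45 = 3*√5 ≈ 6.7082)
-9898/B + Y/(-18414) = -9898/(-38629) + (3*√5)/(-18414) = -9898*(-1/38629) + (3*√5)*(-1/18414) = 9898/38629 - √5/6138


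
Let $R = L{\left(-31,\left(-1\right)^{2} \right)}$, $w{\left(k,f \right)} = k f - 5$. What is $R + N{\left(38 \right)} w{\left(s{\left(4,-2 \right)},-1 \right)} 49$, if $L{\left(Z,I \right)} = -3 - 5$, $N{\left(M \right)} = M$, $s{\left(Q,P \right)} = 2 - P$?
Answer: $-16766$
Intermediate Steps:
$L{\left(Z,I \right)} = -8$
$w{\left(k,f \right)} = -5 + f k$ ($w{\left(k,f \right)} = f k - 5 = -5 + f k$)
$R = -8$
$R + N{\left(38 \right)} w{\left(s{\left(4,-2 \right)},-1 \right)} 49 = -8 + 38 \left(-5 - \left(2 - -2\right)\right) 49 = -8 + 38 \left(-5 - \left(2 + 2\right)\right) 49 = -8 + 38 \left(-5 - 4\right) 49 = -8 + 38 \left(\left(-9\right) 49\right) = -8 + 38 \left(-441\right) = -8 - 16758 = -16766$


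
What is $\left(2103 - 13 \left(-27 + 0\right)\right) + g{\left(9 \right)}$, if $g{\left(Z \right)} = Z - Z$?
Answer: $2454$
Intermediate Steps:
$g{\left(Z \right)} = 0$
$\left(2103 - 13 \left(-27 + 0\right)\right) + g{\left(9 \right)} = \left(2103 - 13 \left(-27 + 0\right)\right) + 0 = \left(2103 - -351\right) + 0 = \left(2103 + 351\right) + 0 = 2454 + 0 = 2454$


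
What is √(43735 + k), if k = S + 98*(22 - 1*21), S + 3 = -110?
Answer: 2*√10930 ≈ 209.09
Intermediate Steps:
S = -113 (S = -3 - 110 = -113)
k = -15 (k = -113 + 98*(22 - 1*21) = -113 + 98*(22 - 21) = -113 + 98*1 = -113 + 98 = -15)
√(43735 + k) = √(43735 - 15) = √43720 = 2*√10930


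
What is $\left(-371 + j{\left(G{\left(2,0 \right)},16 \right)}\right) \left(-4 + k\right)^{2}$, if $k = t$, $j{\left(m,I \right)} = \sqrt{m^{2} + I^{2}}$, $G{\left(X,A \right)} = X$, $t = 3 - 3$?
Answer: $-5936 + 32 \sqrt{65} \approx -5678.0$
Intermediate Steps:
$t = 0$ ($t = 3 - 3 = 0$)
$j{\left(m,I \right)} = \sqrt{I^{2} + m^{2}}$
$k = 0$
$\left(-371 + j{\left(G{\left(2,0 \right)},16 \right)}\right) \left(-4 + k\right)^{2} = \left(-371 + \sqrt{16^{2} + 2^{2}}\right) \left(-4 + 0\right)^{2} = \left(-371 + \sqrt{256 + 4}\right) \left(-4\right)^{2} = \left(-371 + \sqrt{260}\right) 16 = \left(-371 + 2 \sqrt{65}\right) 16 = -5936 + 32 \sqrt{65}$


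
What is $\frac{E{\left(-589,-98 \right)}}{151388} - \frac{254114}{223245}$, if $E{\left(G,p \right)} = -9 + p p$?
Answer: $- \frac{36327774457}{33796614060} \approx -1.0749$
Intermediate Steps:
$E{\left(G,p \right)} = -9 + p^{2}$
$\frac{E{\left(-589,-98 \right)}}{151388} - \frac{254114}{223245} = \frac{-9 + \left(-98\right)^{2}}{151388} - \frac{254114}{223245} = \left(-9 + 9604\right) \frac{1}{151388} - \frac{254114}{223245} = 9595 \cdot \frac{1}{151388} - \frac{254114}{223245} = \frac{9595}{151388} - \frac{254114}{223245} = - \frac{36327774457}{33796614060}$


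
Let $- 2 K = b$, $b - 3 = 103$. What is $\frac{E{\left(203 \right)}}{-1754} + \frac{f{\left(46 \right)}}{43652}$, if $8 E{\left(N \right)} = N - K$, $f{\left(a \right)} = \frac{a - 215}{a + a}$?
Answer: $- \frac{64403957}{3522017968} \approx -0.018286$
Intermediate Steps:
$b = 106$ ($b = 3 + 103 = 106$)
$K = -53$ ($K = \left(- \frac{1}{2}\right) 106 = -53$)
$f{\left(a \right)} = \frac{-215 + a}{2 a}$
$E{\left(N \right)} = \frac{53}{8} + \frac{N}{8}$ ($E{\left(N \right)} = \frac{N - -53}{8} = \frac{N + 53}{8} = \frac{53 + N}{8} = \frac{53}{8} + \frac{N}{8}$)
$\frac{E{\left(203 \right)}}{-1754} + \frac{f{\left(46 \right)}}{43652} = \frac{\frac{53}{8} + \frac{1}{8} \cdot 203}{-1754} + \frac{\frac{1}{2} \cdot \frac{1}{46} \left(-215 + 46\right)}{43652} = \left(\frac{53}{8} + \frac{203}{8}\right) \left(- \frac{1}{1754}\right) + \frac{1}{2} \cdot \frac{1}{46} \left(-169\right) \frac{1}{43652} = 32 \left(- \frac{1}{1754}\right) - \frac{169}{4015984} = - \frac{16}{877} - \frac{169}{4015984} = - \frac{64403957}{3522017968}$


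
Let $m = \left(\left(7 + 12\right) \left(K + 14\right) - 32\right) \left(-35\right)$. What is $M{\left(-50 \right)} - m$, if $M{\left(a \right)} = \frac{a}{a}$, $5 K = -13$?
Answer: $6462$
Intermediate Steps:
$K = - \frac{13}{5}$ ($K = \frac{1}{5} \left(-13\right) = - \frac{13}{5} \approx -2.6$)
$M{\left(a \right)} = 1$
$m = -6461$ ($m = \left(\left(7 + 12\right) \left(- \frac{13}{5} + 14\right) - 32\right) \left(-35\right) = \left(19 \cdot \frac{57}{5} - 32\right) \left(-35\right) = \left(\frac{1083}{5} - 32\right) \left(-35\right) = \frac{923}{5} \left(-35\right) = -6461$)
$M{\left(-50 \right)} - m = 1 - -6461 = 1 + 6461 = 6462$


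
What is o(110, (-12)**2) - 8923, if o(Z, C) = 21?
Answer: -8902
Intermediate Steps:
o(110, (-12)**2) - 8923 = 21 - 8923 = -8902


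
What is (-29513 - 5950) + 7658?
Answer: -27805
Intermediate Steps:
(-29513 - 5950) + 7658 = -35463 + 7658 = -27805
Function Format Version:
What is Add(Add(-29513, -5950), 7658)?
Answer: -27805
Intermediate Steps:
Add(Add(-29513, -5950), 7658) = Add(-35463, 7658) = -27805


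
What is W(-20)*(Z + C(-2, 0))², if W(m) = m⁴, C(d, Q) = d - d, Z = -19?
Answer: 57760000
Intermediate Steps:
C(d, Q) = 0
W(-20)*(Z + C(-2, 0))² = (-20)⁴*(-19 + 0)² = 160000*(-19)² = 160000*361 = 57760000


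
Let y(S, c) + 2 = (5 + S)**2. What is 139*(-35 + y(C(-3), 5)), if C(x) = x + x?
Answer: -5004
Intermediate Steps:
C(x) = 2*x
y(S, c) = -2 + (5 + S)**2
139*(-35 + y(C(-3), 5)) = 139*(-35 + (-2 + (5 + 2*(-3))**2)) = 139*(-35 + (-2 + (5 - 6)**2)) = 139*(-35 + (-2 + (-1)**2)) = 139*(-35 + (-2 + 1)) = 139*(-35 - 1) = 139*(-36) = -5004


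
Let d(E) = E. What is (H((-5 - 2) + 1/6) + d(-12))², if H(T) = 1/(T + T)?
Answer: 245025/1681 ≈ 145.76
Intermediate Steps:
H(T) = 1/(2*T)
(H((-5 - 2) + 1/6) + d(-12))² = (1/(2*((-5 - 2) + 1/6)) - 12)² = (1/(2*(-7 + ⅙)) - 12)² = (1/(2*(-41/6)) - 12)² = ((½)*(-6/41) - 12)² = (-3/41 - 12)² = (-495/41)² = 245025/1681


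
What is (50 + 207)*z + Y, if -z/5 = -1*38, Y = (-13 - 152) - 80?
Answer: 48585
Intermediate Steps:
Y = -245 (Y = -165 - 80 = -245)
z = 190 (z = -(-5)*38 = -5*(-38) = 190)
(50 + 207)*z + Y = (50 + 207)*190 - 245 = 257*190 - 245 = 48830 - 245 = 48585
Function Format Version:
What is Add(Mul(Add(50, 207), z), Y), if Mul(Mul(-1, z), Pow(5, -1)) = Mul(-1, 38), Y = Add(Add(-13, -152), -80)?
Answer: 48585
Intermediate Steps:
Y = -245 (Y = Add(-165, -80) = -245)
z = 190 (z = Mul(-5, Mul(-1, 38)) = Mul(-5, -38) = 190)
Add(Mul(Add(50, 207), z), Y) = Add(Mul(Add(50, 207), 190), -245) = Add(Mul(257, 190), -245) = Add(48830, -245) = 48585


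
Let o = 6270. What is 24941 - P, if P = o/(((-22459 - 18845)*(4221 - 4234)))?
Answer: 2232018927/89492 ≈ 24941.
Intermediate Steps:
P = 1045/89492 (P = 6270/(((-22459 - 18845)*(4221 - 4234))) = 6270/((-41304*(-13))) = 6270/536952 = 6270*(1/536952) = 1045/89492 ≈ 0.011677)
24941 - P = 24941 - 1*1045/89492 = 24941 - 1045/89492 = 2232018927/89492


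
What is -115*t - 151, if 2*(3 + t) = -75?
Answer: 9013/2 ≈ 4506.5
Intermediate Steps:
t = -81/2 (t = -3 + (½)*(-75) = -3 - 75/2 = -81/2 ≈ -40.500)
-115*t - 151 = -115*(-81/2) - 151 = 9315/2 - 151 = 9013/2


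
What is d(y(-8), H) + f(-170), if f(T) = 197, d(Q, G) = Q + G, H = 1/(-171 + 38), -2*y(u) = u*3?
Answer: 27796/133 ≈ 208.99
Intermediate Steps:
y(u) = -3*u/2 (y(u) = -u*3/2 = -3*u/2)
H = -1/133 (H = 1/(-133) = -1/133 ≈ -0.0075188)
d(Q, G) = G + Q
d(y(-8), H) + f(-170) = (-1/133 - 3/2*(-8)) + 197 = (-1/133 + 12) + 197 = 1595/133 + 197 = 27796/133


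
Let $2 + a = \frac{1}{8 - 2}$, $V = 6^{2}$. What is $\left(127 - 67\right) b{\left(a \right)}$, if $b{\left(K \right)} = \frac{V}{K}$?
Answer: $- \frac{12960}{11} \approx -1178.2$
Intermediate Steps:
$V = 36$
$a = - \frac{11}{6}$ ($a = -2 + \frac{1}{8 - 2} = -2 + \frac{1}{6} = - \frac{11}{6} \approx -1.8333$)
$b{\left(K \right)} = \frac{36}{K}$
$\left(127 - 67\right) b{\left(a \right)} = \left(127 - 67\right) \frac{36}{- \frac{11}{6}} = 60 \cdot 36 \left(- \frac{6}{11}\right) = 60 \left(- \frac{216}{11}\right) = - \frac{12960}{11}$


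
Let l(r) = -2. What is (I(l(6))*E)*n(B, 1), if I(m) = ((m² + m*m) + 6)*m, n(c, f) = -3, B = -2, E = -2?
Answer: -168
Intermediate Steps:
I(m) = m*(6 + 2*m²) (I(m) = ((m² + m²) + 6)*m = (2*m² + 6)*m = (6 + 2*m²)*m = m*(6 + 2*m²))
(I(l(6))*E)*n(B, 1) = ((2*(-2)*(3 + (-2)²))*(-2))*(-3) = ((2*(-2)*(3 + 4))*(-2))*(-3) = ((2*(-2)*7)*(-2))*(-3) = -28*(-2)*(-3) = 56*(-3) = -168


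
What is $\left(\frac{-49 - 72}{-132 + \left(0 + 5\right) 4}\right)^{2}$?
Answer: $\frac{14641}{12544} \approx 1.1672$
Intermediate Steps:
$\left(\frac{-49 - 72}{-132 + \left(0 + 5\right) 4}\right)^{2} = \left(- \frac{121}{-132 + 5 \cdot 4}\right)^{2} = \left(- \frac{121}{-132 + 20}\right)^{2} = \left(- \frac{121}{-112}\right)^{2} = \left(\left(-121\right) \left(- \frac{1}{112}\right)\right)^{2} = \left(\frac{121}{112}\right)^{2} = \frac{14641}{12544}$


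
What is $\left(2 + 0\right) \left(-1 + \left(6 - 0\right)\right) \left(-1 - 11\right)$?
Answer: $-120$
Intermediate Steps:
$\left(2 + 0\right) \left(-1 + \left(6 - 0\right)\right) \left(-1 - 11\right) = 2 \left(-1 + \left(6 + 0\right)\right) \left(-12\right) = 2 \left(-1 + 6\right) \left(-12\right) = 2 \cdot 5 \left(-12\right) = 10 \left(-12\right) = -120$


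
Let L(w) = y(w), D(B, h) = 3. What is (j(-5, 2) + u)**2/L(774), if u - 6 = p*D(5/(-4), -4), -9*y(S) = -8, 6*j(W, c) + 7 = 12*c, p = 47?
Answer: 808201/32 ≈ 25256.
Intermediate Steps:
j(W, c) = -7/6 + 2*c (j(W, c) = -7/6 + (12*c)/6 = -7/6 + 2*c)
y(S) = 8/9 (y(S) = -1/9*(-8) = 8/9)
L(w) = 8/9
u = 147 (u = 6 + 47*3 = 6 + 141 = 147)
(j(-5, 2) + u)**2/L(774) = ((-7/6 + 2*2) + 147)**2/(8/9) = ((-7/6 + 4) + 147)**2*(9/8) = (17/6 + 147)**2*(9/8) = (899/6)**2*(9/8) = (808201/36)*(9/8) = 808201/32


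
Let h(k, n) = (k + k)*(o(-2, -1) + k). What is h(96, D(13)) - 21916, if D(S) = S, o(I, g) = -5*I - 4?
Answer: -2332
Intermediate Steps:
o(I, g) = -4 - 5*I
h(k, n) = 2*k*(6 + k) (h(k, n) = (k + k)*((-4 - 5*(-2)) + k) = (2*k)*((-4 + 10) + k) = (2*k)*(6 + k) = 2*k*(6 + k))
h(96, D(13)) - 21916 = 2*96*(6 + 96) - 21916 = 2*96*102 - 21916 = 19584 - 21916 = -2332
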